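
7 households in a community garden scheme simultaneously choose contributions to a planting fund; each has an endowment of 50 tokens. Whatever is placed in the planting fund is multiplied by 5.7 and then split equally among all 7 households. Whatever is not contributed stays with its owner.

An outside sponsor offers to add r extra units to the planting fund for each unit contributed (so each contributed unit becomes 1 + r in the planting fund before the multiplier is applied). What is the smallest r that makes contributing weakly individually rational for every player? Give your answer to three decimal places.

0.228

With matching at rate r, one contributed unit becomes (1 + r) in the planting fund and returns 5.7 × (1 + r) / 7 to the contributor.
Setting this equal to 1: 1 + r = 7/5.7 = 1.2281.
So the minimum matching rate is r = 1.2281 − 1 = 0.228.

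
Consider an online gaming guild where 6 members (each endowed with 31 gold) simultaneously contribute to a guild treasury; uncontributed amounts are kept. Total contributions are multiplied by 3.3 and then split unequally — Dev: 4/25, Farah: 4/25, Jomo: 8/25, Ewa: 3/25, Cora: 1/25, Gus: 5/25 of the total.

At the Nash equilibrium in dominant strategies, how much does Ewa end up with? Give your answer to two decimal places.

Player j's private return per contributed unit is 3.3 × (j's share). Contributing is weakly dominant for j when that share is at least 1/3.3 = 0.3030, and contributing 0 is dominant otherwise.
The only share above 0.3030 is Jomo's 8/25, contributing 31; the remaining 5 contribute 0. Total contributed: 31.
Ewa keeps 31 and receives 3.3 × 31 × 3/25 = 12.28 from the guild treasury, for a payoff of 43.28.

43.28 gold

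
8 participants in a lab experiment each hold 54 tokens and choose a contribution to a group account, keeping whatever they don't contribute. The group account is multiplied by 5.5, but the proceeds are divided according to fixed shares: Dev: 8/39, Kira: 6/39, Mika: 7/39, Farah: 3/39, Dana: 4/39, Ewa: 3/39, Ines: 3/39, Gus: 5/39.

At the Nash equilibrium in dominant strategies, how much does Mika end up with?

Player j's private return per contributed unit is 5.5 × (j's share). Contributing is weakly dominant for j when that share is at least 1/5.5 = 0.1818, and contributing 0 is dominant otherwise.
The only share above 0.1818 is Dev's 8/39, contributing 54; the remaining 7 contribute 0. Total contributed: 54.
Mika keeps 54 and receives 5.5 × 54 × 7/39 = 53.31 from the group account, for a payoff of 107.31.

107.31 tokens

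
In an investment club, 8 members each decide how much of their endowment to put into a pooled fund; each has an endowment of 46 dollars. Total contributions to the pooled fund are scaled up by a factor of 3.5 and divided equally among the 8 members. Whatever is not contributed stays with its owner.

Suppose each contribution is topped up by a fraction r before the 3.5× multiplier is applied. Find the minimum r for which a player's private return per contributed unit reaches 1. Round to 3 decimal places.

With matching at rate r, one contributed unit becomes (1 + r) in the pooled fund and returns 3.5 × (1 + r) / 8 to the contributor.
Setting this equal to 1: 1 + r = 8/3.5 = 2.2857.
So the minimum matching rate is r = 2.2857 − 1 = 1.286.

1.286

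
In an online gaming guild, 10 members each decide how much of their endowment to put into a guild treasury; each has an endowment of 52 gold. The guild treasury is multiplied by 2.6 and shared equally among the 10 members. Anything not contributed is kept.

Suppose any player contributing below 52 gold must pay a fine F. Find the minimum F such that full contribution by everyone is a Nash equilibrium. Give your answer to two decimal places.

Given the others contribute fully, the best deviation is to contribute 0 (any partial contribution still incurs the fine and gives up units whose private return 0.2600 is below 1).
Deviating from 52 to 0 saves 52 gold but forfeits the deviator's share of the drop in the guild treasury: 2.6/10 × 52 = 13.52.
So the deviation gain is 52 − 13.52 = 38.48, and the fine must be at least 38.48 gold to wipe it out.

38.48 gold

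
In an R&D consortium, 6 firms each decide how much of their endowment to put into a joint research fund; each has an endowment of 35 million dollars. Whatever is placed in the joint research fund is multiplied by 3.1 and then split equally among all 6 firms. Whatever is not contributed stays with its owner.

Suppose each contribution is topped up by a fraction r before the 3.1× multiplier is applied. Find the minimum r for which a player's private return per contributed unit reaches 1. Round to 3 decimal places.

With matching at rate r, one contributed unit becomes (1 + r) in the joint research fund and returns 3.1 × (1 + r) / 6 to the contributor.
Setting this equal to 1: 1 + r = 6/3.1 = 1.9355.
So the minimum matching rate is r = 1.9355 − 1 = 0.935.

0.935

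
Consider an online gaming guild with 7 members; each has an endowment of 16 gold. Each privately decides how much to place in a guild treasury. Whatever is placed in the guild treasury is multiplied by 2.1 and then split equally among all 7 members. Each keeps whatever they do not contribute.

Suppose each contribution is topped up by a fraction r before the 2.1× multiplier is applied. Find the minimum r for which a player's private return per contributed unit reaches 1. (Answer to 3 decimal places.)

With matching at rate r, one contributed unit becomes (1 + r) in the guild treasury and returns 2.1 × (1 + r) / 7 to the contributor.
Setting this equal to 1: 1 + r = 7/2.1 = 3.3333.
So the minimum matching rate is r = 3.3333 − 1 = 2.333.

2.333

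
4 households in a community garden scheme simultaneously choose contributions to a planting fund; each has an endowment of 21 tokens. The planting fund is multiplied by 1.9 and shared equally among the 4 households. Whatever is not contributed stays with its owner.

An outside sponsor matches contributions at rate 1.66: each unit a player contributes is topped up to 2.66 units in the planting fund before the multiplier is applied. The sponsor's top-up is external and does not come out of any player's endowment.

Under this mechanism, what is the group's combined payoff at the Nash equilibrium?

424.54 tokens

Under the mechanism each unit contributed yields 1.9 × 2.66 / 4 = 1.2635 back to its contributor per unit of net cost, which exceeds 1, making full contribution the dominant choice for everyone.
At the Nash equilibrium everyone contributes 21. Group total payoff = 1.9 × 2.66 × 84 = 424.54.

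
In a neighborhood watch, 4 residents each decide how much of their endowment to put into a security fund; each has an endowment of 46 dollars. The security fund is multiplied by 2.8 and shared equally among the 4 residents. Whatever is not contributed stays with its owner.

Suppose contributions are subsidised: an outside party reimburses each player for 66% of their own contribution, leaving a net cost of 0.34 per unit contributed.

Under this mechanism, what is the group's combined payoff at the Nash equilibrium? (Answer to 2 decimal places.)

The effective private return per unit is now (2.8/4) / 0.34 = 2.0588 > 1, so every player's dominant strategy flips to full contribution.
At the Nash equilibrium everyone contributes 46. Group total payoff = 4 × (46 × 0.66 + 2.8 × 46) = 636.64.

636.64 dollars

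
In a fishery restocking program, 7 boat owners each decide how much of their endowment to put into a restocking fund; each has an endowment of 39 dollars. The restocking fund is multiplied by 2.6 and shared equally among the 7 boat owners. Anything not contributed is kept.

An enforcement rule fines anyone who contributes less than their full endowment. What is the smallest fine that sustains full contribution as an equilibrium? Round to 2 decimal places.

Given the others contribute fully, the best deviation is to contribute 0 (any partial contribution still incurs the fine and gives up units whose private return 0.3714 is below 1).
Deviating from 39 to 0 saves 39 dollars but forfeits the deviator's share of the drop in the restocking fund: 2.6/7 × 39 = 14.49.
So the deviation gain is 39 − 14.49 = 24.51, and the fine must be at least 24.51 dollars to wipe it out.

24.51 dollars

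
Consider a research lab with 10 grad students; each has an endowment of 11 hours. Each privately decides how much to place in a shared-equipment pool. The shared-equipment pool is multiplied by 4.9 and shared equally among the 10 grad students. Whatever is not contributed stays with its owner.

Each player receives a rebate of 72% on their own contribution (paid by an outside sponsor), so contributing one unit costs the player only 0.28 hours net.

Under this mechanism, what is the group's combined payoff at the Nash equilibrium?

The effective private return per unit is now (4.9/10) / 0.28 = 1.7500 > 1, so every player's dominant strategy flips to full contribution.
At the Nash equilibrium everyone contributes 11. Group total payoff = 10 × (11 × 0.72 + 4.9 × 11) = 618.20.

618.20 hours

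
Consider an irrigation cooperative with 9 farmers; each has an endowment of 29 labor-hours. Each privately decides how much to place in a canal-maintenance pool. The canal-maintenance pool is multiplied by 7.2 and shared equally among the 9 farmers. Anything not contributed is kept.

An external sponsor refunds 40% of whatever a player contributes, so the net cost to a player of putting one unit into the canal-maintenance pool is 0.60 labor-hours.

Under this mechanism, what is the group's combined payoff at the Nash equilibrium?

1983.60 labor-hours

Under the mechanism each unit contributed yields (7.2/9) / 0.60 = 1.3333 back to its contributor per unit of net cost, which exceeds 1, making full contribution the dominant choice for everyone.
So the Nash equilibrium is full contribution by all 9; the group earns 9 × (29 × 0.40 + 7.2 × 29) = 1983.60.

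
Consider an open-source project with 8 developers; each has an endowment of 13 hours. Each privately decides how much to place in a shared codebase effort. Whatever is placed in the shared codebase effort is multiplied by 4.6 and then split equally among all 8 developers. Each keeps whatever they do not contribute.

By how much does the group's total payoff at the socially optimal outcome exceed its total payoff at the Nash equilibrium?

Each contributed unit returns 4.6/8 = 0.5750 to its contributor — below 1 — so contributing 0 is dominant for every player. At the Nash equilibrium everyone keeps their 13, and the group total is 8 × 13 = 104.
Each contributed unit returns 4.600 to the group as a whole (0.5750 to each of 8 players), which exceeds 1, so the social optimum is full contribution: group total = 4.600 × 104 = 478.40.
Efficiency loss = 478.40 − 104 = 374.40.

374.40 hours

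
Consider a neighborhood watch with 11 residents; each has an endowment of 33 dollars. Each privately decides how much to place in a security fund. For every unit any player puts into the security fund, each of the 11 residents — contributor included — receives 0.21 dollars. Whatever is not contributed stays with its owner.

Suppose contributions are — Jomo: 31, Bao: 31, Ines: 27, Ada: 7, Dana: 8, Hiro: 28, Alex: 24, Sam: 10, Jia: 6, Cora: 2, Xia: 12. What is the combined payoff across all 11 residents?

Total contributed: 31 + 31 + 27 + 7 + 8 + 28 + 24 + 10 + 6 + 2 + 12 = 186; total kept: 11 × 33 − 186 = 177.
The security fund pays out 0.21 × 11 × 186 = 429.66 in aggregate.
Group total = 177 + 429.66 = 606.66.

606.66 dollars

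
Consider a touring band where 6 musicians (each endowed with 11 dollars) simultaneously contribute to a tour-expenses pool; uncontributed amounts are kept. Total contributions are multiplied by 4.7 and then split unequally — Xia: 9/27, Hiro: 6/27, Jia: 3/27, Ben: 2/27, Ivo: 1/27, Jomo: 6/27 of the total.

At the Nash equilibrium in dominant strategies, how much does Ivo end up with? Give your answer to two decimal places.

16.74 dollars

For player j, contributing a unit is worthwhile iff 4.7 × (j's share) ≥ 1, i.e. iff j's share is at least 0.2128.
The shares above 0.2128 belong to Xia, Hiro and Jomo, contributing 11 each; the remaining 3 contribute 0. Total contributed: 33.
Ivo keeps 11 and receives 4.7 × 33 × 1/27 = 5.74 from the tour-expenses pool, for a payoff of 16.74.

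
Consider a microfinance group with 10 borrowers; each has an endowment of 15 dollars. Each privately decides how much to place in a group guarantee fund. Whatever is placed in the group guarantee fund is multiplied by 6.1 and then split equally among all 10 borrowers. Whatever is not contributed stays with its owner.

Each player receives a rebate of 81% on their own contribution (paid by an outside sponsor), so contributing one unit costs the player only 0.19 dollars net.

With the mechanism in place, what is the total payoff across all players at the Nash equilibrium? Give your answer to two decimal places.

1036.50 dollars

Under the mechanism each unit contributed yields (6.1/10) / 0.19 = 3.2105 back to its contributor per unit of net cost, which exceeds 1, making full contribution the dominant choice for everyone.
At the Nash equilibrium everyone contributes 15. Group total payoff = 10 × (15 × 0.81 + 6.1 × 15) = 1036.50.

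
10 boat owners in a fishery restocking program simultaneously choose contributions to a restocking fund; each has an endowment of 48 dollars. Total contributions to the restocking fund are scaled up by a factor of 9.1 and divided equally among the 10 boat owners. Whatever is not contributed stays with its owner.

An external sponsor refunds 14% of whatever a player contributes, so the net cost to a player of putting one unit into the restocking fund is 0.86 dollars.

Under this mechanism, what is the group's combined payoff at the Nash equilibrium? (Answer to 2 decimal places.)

With the mechanism, a contributed unit returns (9.1/10) / 0.86 = 1.0581 per unit of net cost to the contributor — now above 1 — so contributing fully is weakly dominant for every player.
So the Nash equilibrium is full contribution by all 10; the group earns 10 × (48 × 0.14 + 9.1 × 48) = 4435.20.

4435.20 dollars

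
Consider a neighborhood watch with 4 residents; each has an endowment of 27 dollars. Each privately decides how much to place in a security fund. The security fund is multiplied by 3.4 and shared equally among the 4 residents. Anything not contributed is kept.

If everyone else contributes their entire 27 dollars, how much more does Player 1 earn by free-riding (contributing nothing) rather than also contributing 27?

Switching from a contribution of 27 to 0 lets Player 1 keep an extra 27 dollars, but lowers the security fund by 27, which costs Player 1 their own share of that drop: 3.4/4 × 27 = 22.95.
Net gain = 27 − 22.95 = 4.05. The private return per contributed unit (0.8500) is below 1, so free-riding is indeed the best response regardless of what the others do.

4.05 dollars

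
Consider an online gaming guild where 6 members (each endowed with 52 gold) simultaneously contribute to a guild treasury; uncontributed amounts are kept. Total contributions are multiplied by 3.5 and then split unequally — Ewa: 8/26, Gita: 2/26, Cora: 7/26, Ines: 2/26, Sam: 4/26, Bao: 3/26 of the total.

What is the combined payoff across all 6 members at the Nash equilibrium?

Each unit j contributes comes back to j as 3.5 × (j's share), so j prefers to contribute only if that share exceeds 1/3.5 = 0.2857; otherwise keeping the unit dominates.
The only share above 0.2857 is Ewa's 8/26, contributing 52; the remaining 5 contribute 0. Total contributed: 52.
The guild treasury pays out 3.5 × 52 = 182.00 in total (split across the unequal shares, but the aggregate is all that matters for the group sum).
The 5 free-riders keep 52 each, adding 260. Group total = 260 + 182.00 = 442.00.

442.00 gold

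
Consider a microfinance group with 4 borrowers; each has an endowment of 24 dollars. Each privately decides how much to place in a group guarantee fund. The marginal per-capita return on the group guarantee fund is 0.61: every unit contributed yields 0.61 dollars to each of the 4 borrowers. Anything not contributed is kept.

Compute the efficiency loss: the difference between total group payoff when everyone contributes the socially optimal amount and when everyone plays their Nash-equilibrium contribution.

138.24 dollars

The private return per contributed unit is 0.61 < 1, so contributing 0 is dominant for every player. At the Nash equilibrium everyone keeps their 24, and the group total is 4 × 24 = 96.
Each contributed unit returns 2.440 to the group as a whole (0.61 to each of 4 players), which exceeds 1, so the social optimum is full contribution: group total = 2.440 × 96 = 234.24.
Efficiency loss = 234.24 − 96 = 138.24.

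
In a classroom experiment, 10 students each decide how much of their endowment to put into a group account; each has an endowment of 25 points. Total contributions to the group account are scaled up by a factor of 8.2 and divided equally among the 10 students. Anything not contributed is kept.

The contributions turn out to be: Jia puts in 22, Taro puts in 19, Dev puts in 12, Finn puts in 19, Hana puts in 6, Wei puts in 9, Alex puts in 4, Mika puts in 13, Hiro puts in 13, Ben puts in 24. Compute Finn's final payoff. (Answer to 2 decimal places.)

121.62 points

Total contributed: 22 + 19 + 12 + 19 + 6 + 9 + 4 + 13 + 13 + 24 = 141.
Each receives 8.2 × 141 / 10 = 115.62 from the group account.
Finn keeps 25 − 19 = 6, so Finn's payoff is 6 + 115.62 = 121.62.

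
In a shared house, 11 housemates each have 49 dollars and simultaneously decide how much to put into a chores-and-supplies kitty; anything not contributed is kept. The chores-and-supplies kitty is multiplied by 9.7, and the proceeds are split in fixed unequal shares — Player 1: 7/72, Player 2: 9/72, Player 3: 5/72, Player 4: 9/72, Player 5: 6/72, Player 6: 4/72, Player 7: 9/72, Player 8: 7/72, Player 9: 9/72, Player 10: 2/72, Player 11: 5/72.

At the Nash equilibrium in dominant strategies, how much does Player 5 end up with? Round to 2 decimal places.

207.43 dollars

Player j's private return per contributed unit is 9.7 × (j's share). Contributing is weakly dominant for j when that share is at least 1/9.7 = 0.1031, and contributing 0 is dominant otherwise.
Player 2, Player 4, Player 7 and Player 9 clear that bar, contributing 49 each; the remaining 7 contribute 0. Total contributed: 196.
Player 5 keeps 49 and receives 9.7 × 196 × 6/72 = 158.43 from the chores-and-supplies kitty, for a payoff of 207.43.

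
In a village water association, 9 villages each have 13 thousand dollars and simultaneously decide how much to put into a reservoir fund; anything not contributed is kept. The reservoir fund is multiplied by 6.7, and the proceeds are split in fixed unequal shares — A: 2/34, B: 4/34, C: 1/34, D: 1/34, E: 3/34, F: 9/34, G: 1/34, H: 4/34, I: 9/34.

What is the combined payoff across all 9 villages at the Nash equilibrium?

For player j, contributing a unit is worthwhile iff 6.7 × (j's share) ≥ 1, i.e. iff j's share is at least 0.1493.
F and I clear that bar, contributing 13 each; the remaining 7 contribute 0. Total contributed: 26.
The reservoir fund pays out 6.7 × 26 = 174.20 in total (split across the unequal shares, but the aggregate is all that matters for the group sum).
The 7 free-riders keep 13 each, adding 91. Group total = 91 + 174.20 = 265.20.

265.20 thousand dollars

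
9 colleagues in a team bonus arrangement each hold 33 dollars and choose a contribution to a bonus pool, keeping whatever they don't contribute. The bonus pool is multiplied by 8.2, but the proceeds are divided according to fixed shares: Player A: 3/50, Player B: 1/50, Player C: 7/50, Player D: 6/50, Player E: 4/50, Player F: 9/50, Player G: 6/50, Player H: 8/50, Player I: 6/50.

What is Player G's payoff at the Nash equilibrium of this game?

130.42 dollars

For player j, contributing a unit is worthwhile iff 8.2 × (j's share) ≥ 1, i.e. iff j's share is at least 0.1220.
Player C, Player F and Player H are above the threshold, contributing 33 each; the remaining 6 contribute 0. Total contributed: 99.
Player G keeps 33 and receives 8.2 × 99 × 6/50 = 97.42 from the bonus pool, for a payoff of 130.42.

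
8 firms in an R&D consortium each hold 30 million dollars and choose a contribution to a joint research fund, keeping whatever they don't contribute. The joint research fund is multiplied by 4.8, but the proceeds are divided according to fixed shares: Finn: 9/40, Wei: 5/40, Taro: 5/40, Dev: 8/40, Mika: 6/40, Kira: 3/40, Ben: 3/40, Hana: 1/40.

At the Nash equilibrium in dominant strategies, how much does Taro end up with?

48.00 million dollars

A player with share s gets back 4.8·s per unit contributed, so full contribution is dominant for anyone with s > 1/4.8 = 0.2083 and zero contribution is dominant for anyone below.
The only share above 0.2083 is Finn's 9/40, contributing 30; the remaining 7 contribute 0. Total contributed: 30.
Taro keeps 30 and receives 4.8 × 30 × 5/40 = 18.00 from the joint research fund, for a payoff of 48.00.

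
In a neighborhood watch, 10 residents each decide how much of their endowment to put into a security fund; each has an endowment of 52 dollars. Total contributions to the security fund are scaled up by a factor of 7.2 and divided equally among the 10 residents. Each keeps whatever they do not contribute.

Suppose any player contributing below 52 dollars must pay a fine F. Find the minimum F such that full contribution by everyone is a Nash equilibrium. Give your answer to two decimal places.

Given the others contribute fully, the best deviation is to contribute 0 (any partial contribution still incurs the fine and gives up units whose private return 0.7200 is below 1).
Deviating from 52 to 0 saves 52 dollars but forfeits the deviator's share of the drop in the security fund: 7.2/10 × 52 = 37.44.
So the deviation gain is 52 − 37.44 = 14.56, and the fine must be at least 14.56 dollars to wipe it out.

14.56 dollars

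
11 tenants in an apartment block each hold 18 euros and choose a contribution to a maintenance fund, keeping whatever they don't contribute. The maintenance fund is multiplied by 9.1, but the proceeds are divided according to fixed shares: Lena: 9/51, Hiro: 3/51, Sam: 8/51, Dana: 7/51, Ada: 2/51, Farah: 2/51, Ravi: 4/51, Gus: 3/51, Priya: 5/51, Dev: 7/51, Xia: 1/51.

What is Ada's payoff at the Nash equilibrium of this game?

Each unit j contributes comes back to j as 9.1 × (j's share), so j prefers to contribute only if that share exceeds 1/9.1 = 0.1099; otherwise keeping the unit dominates.
Lena, Sam, Dana and Dev are above the threshold, contributing 18 each; the remaining 7 contribute 0. Total contributed: 72.
Ada keeps 18 and receives 9.1 × 72 × 2/51 = 25.69 from the maintenance fund, for a payoff of 43.69.

43.69 euros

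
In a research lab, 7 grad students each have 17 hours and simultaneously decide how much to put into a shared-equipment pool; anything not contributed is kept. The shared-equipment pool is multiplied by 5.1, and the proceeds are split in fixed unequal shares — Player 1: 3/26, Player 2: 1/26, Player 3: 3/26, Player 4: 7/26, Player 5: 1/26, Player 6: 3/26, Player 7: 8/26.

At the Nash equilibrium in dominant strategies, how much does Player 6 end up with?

37.01 hours

Each unit j contributes comes back to j as 5.1 × (j's share), so j prefers to contribute only if that share exceeds 1/5.1 = 0.1961; otherwise keeping the unit dominates.
Player 4 and Player 7 clear that bar, contributing 17 each; the remaining 5 contribute 0. Total contributed: 34.
Player 6 keeps 17 and receives 5.1 × 34 × 3/26 = 20.01 from the shared-equipment pool, for a payoff of 37.01.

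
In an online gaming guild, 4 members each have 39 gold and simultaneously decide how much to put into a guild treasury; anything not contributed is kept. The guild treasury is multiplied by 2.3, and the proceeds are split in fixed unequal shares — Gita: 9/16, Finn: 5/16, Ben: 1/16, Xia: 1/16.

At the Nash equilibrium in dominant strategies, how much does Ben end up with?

A player with share s gets back 2.3·s per unit contributed, so full contribution is dominant for anyone with s > 1/2.3 = 0.4348 and zero contribution is dominant for anyone below.
The only share above 0.4348 is Gita's 9/16, contributing 39; the remaining 3 contribute 0. Total contributed: 39.
Ben keeps 39 and receives 2.3 × 39 × 1/16 = 5.61 from the guild treasury, for a payoff of 44.61.

44.61 gold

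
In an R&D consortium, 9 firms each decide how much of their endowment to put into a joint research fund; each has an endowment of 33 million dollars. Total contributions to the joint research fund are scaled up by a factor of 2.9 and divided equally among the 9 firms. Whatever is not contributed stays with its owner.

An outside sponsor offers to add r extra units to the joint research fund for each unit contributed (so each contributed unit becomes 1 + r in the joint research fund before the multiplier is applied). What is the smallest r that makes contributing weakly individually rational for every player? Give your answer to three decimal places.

2.103

With matching at rate r, one contributed unit becomes (1 + r) in the joint research fund and returns 2.9 × (1 + r) / 9 to the contributor.
Setting this equal to 1: 1 + r = 9/2.9 = 3.1034.
So the minimum matching rate is r = 3.1034 − 1 = 2.103.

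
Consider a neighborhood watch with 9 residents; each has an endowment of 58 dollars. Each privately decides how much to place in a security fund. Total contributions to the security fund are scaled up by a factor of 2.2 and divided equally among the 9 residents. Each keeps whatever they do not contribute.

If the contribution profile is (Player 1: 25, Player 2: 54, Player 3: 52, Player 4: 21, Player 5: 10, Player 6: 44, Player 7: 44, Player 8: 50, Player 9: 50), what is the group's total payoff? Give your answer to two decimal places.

Total contributed: 25 + 54 + 52 + 21 + 10 + 44 + 44 + 50 + 50 = 350; total kept: 9 × 58 − 350 = 172.
The security fund pays out 2.2 × 350 = 770.00 in aggregate.
Group total = 172 + 770.00 = 942.00.

942.00 dollars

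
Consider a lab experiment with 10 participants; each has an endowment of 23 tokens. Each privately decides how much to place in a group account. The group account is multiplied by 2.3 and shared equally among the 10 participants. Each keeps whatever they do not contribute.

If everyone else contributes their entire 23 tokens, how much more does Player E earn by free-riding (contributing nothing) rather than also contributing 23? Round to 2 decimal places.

17.71 tokens

Switching from a contribution of 23 to 0 lets Player E keep an extra 23 tokens, but lowers the group account by 23, which costs Player E their own share of that drop: 2.3/10 × 23 = 5.29.
Net gain = 23 − 5.29 = 17.71. The private return per contributed unit (0.2300) is below 1, so free-riding is indeed the best response regardless of what the others do.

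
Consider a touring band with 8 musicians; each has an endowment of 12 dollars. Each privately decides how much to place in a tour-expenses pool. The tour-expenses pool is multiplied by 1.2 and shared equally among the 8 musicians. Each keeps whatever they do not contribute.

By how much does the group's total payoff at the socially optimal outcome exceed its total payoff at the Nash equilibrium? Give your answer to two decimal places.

19.20 dollars

Each contributed unit returns 1.2/8 = 0.1500 to its contributor — below 1 — so contributing 0 is dominant for every player. At the Nash equilibrium everyone keeps their 12, and the group total is 8 × 12 = 96.
Each contributed unit returns 1.200 to the group as a whole (0.1500 to each of 8 players), which exceeds 1, so the social optimum is full contribution: group total = 1.200 × 96 = 115.20.
Efficiency loss = 115.20 − 96 = 19.20.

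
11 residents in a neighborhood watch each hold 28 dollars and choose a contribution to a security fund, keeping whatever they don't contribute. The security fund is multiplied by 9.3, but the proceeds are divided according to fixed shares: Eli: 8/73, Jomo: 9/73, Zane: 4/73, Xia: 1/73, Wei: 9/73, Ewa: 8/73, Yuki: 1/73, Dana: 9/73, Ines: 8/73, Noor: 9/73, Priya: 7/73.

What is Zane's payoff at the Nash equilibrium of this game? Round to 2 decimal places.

127.88 dollars

Player j's private return per contributed unit is 9.3 × (j's share). Contributing is weakly dominant for j when that share is at least 1/9.3 = 0.1075, and contributing 0 is dominant otherwise.
The shares above 0.1075 belong to Eli, Jomo, Wei, Ewa, Dana, Ines and Noor, contributing 28 each; the remaining 4 contribute 0. Total contributed: 196.
Zane keeps 28 and receives 9.3 × 196 × 4/73 = 99.88 from the security fund, for a payoff of 127.88.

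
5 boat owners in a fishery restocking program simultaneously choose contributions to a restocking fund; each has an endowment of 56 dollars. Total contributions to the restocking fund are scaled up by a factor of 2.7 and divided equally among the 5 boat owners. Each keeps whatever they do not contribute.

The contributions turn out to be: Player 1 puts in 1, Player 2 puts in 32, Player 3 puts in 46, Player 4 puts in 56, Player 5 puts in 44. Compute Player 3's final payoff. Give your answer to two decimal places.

106.66 dollars

Total contributed: 1 + 32 + 46 + 56 + 44 = 179.
Each receives 2.7 × 179 / 5 = 96.66 from the restocking fund.
Player 3 keeps 56 − 46 = 10, so Player 3's payoff is 10 + 96.66 = 106.66.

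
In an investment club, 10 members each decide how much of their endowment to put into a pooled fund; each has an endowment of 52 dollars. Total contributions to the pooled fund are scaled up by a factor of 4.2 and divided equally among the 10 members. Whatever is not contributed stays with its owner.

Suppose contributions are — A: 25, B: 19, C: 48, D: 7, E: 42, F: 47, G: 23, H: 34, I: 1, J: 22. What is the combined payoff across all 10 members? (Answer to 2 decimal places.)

Total contributed: 25 + 19 + 48 + 7 + 42 + 47 + 23 + 34 + 1 + 22 = 268; total kept: 10 × 52 − 268 = 252.
The pooled fund pays out 4.2 × 268 = 1125.60 in aggregate.
Group total = 252 + 1125.60 = 1377.60.

1377.60 dollars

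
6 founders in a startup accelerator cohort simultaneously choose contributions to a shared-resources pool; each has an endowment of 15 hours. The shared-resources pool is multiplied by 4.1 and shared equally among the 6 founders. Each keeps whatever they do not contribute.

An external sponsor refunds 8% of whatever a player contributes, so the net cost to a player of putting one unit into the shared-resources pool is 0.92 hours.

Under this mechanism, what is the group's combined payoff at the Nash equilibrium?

With the mechanism, a contributed unit returns (4.1/6) / 0.92 = 0.7428 per unit of net cost — still below 1 — so contributing 0 remains dominant for every player.
At the Nash equilibrium no one contributes; group total payoff = 6 × 15 = 90.

90.00 hours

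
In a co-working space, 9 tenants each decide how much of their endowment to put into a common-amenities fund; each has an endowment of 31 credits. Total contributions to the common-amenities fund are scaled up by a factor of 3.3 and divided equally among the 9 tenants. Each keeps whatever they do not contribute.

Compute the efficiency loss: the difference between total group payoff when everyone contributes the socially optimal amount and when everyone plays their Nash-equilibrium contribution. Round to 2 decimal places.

Each contributed unit returns 3.3/9 = 0.3667 to its contributor — below 1 — so contributing 0 is dominant for every player. At the Nash equilibrium everyone keeps their 31, and the group total is 9 × 31 = 279.
Each contributed unit returns 3.300 to the group as a whole (0.3667 to each of 9 players), which exceeds 1, so the social optimum is full contribution: group total = 3.300 × 279 = 920.70.
Efficiency loss = 920.70 − 279 = 641.70.

641.70 credits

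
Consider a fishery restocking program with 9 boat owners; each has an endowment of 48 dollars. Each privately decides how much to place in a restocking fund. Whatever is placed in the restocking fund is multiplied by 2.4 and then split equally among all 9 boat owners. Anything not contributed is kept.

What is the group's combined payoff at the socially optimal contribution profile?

Each contributed unit returns 2.400 to the group as a whole (0.2667 to each of 9 players), which exceeds 1, so the social optimum is full contribution: group total = 2.400 × 432 = 1036.80.

1036.80 dollars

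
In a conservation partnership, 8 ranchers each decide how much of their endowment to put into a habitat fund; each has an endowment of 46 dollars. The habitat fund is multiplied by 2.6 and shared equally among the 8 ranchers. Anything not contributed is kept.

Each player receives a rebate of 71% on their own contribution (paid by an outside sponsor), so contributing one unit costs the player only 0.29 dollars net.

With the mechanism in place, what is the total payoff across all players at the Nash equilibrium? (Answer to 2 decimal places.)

Under the mechanism each unit contributed yields (2.6/8) / 0.29 = 1.1207 back to its contributor per unit of net cost, which exceeds 1, making full contribution the dominant choice for everyone.
So the Nash equilibrium is full contribution by all 8; the group earns 8 × (46 × 0.71 + 2.6 × 46) = 1218.08.

1218.08 dollars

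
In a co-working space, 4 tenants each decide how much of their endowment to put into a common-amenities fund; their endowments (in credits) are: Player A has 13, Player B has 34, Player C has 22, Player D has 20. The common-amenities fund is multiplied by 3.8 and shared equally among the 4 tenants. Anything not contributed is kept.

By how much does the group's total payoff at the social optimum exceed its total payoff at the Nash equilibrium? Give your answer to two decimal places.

The private return per contributed unit is 3.8/4 = 0.9500 < 1 for every player regardless of endowment, so the Nash equilibrium is zero contribution and the group total is Σ E_j = 13 + 34 + 22 + 20 = 89.
Each contributed unit returns 3.800 to the group, so the social optimum is full contribution by everyone: group total = 3.800 × 89 = 338.20.
Efficiency loss = (3.800 − 1) × 89 = 249.20.

249.20 credits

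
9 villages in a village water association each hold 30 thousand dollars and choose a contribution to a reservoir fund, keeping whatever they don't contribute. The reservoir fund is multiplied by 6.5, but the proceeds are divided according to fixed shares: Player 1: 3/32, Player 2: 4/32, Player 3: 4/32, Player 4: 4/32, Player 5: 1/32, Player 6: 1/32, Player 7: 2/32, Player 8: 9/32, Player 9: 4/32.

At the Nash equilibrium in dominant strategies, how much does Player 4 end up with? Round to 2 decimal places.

For player j, contributing a unit is worthwhile iff 6.5 × (j's share) ≥ 1, i.e. iff j's share is at least 0.1538.
Player 8 alone (share 9/32) is above the threshold, contributing 30; the remaining 8 contribute 0. Total contributed: 30.
Player 4 keeps 30 and receives 6.5 × 30 × 4/32 = 24.38 from the reservoir fund, for a payoff of 54.38.

54.38 thousand dollars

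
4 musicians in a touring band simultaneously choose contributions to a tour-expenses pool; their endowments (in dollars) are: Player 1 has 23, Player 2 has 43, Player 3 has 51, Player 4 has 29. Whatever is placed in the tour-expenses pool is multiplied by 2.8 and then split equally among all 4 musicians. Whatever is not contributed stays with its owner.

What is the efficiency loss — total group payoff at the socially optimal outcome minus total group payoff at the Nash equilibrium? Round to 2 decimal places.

262.80 dollars

The private return per contributed unit is 2.8/4 = 0.7000 < 1 for every player regardless of endowment, so the Nash equilibrium is zero contribution and the group total is Σ E_j = 23 + 43 + 51 + 29 = 146.
Each contributed unit returns 2.800 to the group, so the social optimum is full contribution by everyone: group total = 2.800 × 146 = 408.80.
Efficiency loss = (2.800 − 1) × 146 = 262.80.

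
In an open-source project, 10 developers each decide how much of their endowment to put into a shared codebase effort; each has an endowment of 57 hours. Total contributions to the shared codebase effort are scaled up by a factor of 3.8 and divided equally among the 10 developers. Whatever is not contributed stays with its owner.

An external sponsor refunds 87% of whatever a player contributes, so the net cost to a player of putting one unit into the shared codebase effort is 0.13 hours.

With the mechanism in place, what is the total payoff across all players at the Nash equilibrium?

2661.90 hours

The effective private return per unit is now (3.8/10) / 0.13 = 2.9231 > 1, so every player's dominant strategy flips to full contribution.
So the Nash equilibrium is full contribution by all 10; the group earns 10 × (57 × 0.87 + 3.8 × 57) = 2661.90.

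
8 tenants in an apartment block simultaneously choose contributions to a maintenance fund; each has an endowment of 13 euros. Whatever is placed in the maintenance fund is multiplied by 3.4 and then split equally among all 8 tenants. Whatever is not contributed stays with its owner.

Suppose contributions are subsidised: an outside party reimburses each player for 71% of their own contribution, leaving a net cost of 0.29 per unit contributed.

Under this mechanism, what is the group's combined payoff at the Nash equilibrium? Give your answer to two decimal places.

With the mechanism, a contributed unit returns (3.4/8) / 0.29 = 1.4655 per unit of net cost to the contributor — now above 1 — so contributing fully is weakly dominant for every player.
At the Nash equilibrium everyone contributes 13. Group total payoff = 8 × (13 × 0.71 + 3.4 × 13) = 427.44.

427.44 euros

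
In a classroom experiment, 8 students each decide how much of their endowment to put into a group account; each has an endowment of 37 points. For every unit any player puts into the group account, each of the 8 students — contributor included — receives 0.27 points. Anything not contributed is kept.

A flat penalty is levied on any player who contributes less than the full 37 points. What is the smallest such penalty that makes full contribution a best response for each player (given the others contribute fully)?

Given the others contribute fully, the best deviation is to contribute 0 (any partial contribution still incurs the fine and gives up units whose private return 0.27 is below 1).
Deviating from 37 to 0 saves 37 points but forfeits the deviator's share of the drop in the group account: 0.27 × 37 = 9.99.
So the deviation gain is 37 − 9.99 = 27.01, and the fine must be at least 27.01 points to wipe it out.

27.01 points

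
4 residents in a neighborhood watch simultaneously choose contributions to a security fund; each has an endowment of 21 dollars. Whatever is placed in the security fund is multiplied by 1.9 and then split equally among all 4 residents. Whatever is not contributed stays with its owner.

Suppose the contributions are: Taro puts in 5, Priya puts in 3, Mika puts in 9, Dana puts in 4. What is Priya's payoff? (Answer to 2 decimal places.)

Total contributed: 5 + 3 + 9 + 4 = 21.
Each receives 1.9 × 21 / 4 = 9.98 from the security fund.
Priya keeps 21 − 3 = 18, so Priya's payoff is 18 + 9.98 = 27.98.

27.98 dollars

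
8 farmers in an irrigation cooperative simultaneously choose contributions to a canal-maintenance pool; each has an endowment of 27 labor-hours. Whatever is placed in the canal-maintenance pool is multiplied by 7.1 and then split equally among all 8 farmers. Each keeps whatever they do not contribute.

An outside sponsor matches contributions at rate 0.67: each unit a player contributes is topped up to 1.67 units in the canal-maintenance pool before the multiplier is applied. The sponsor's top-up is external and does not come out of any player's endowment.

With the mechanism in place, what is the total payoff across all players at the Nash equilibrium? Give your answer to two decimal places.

The effective private return per unit is now 7.1 × 1.67 / 8 = 1.4821 > 1, so every player's dominant strategy flips to full contribution.
At the Nash equilibrium everyone contributes 27. Group total payoff = 7.1 × 1.67 × 216 = 2561.11.

2561.11 labor-hours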